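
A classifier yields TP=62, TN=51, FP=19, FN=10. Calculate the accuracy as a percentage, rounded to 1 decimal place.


Accuracy = (TP + TN) / (TP + TN + FP + FN) * 100
= (62 + 51) / (62 + 51 + 19 + 10)
= 113 / 142
= 0.7958
= 79.6%

79.6


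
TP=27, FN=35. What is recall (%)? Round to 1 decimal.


Recall = TP / (TP + FN) * 100
= 27 / (27 + 35)
= 27 / 62
= 0.4355
= 43.5%

43.5


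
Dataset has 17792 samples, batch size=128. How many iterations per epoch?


Iterations per epoch = dataset_size / batch_size
= 17792 / 128
= 139

139


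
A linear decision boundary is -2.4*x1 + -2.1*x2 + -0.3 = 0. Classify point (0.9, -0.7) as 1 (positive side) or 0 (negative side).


Compute -2.4 * 0.9 + -2.1 * -0.7 + -0.3
= -2.16 + 1.47 + -0.3
= -0.99
Since -0.99 < 0, the point is on the negative side.

0


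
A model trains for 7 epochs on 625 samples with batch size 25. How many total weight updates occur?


Iterations per epoch = 625 / 25 = 25
Total updates = iterations_per_epoch * epochs
= 25 * 7
= 175

175


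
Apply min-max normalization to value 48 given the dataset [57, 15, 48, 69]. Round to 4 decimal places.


Min = 15, Max = 69
Range = 69 - 15 = 54
Scaled = (x - min) / (max - min)
= (48 - 15) / 54
= 33 / 54
= 0.6111

0.6111


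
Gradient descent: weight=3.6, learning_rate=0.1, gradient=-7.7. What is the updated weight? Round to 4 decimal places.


w_new = w_old - lr * gradient
= 3.6 - 0.1 * -7.7
= 3.6 - (-0.77)
= 4.3700

4.3700


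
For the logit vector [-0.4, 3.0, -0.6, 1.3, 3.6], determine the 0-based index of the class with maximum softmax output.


Softmax is a monotonic transformation, so it preserves the argmax.
We need to find the index of the maximum logit.
Index 0: -0.4
Index 1: 3.0
Index 2: -0.6
Index 3: 1.3
Index 4: 3.6
Maximum logit = 3.6 at index 4

4


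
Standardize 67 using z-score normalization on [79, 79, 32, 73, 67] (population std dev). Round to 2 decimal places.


Mean = (79 + 79 + 32 + 73 + 67) / 5 = 66.0
Variance = sum((x_i - mean)^2) / n = 308.8
Std = sqrt(308.8) = 17.5727
Z = (x - mean) / std
= (67 - 66.0) / 17.5727
= 1.0 / 17.5727
= 0.06

0.06


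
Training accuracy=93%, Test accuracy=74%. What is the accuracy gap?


Gap = train_accuracy - test_accuracy
= 93 - 74
= 19%
This gap suggests the model is overfitting.

19


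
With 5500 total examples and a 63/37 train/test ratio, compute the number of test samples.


Train samples = 5500 * 63% = 3465
Test samples = 5500 - 3465
= 2035

2035


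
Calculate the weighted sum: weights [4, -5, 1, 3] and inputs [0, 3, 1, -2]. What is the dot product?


Element-wise products:
4 * 0 = 0
-5 * 3 = -15
1 * 1 = 1
3 * -2 = -6
Sum = 0 + -15 + 1 + -6
= -20

-20


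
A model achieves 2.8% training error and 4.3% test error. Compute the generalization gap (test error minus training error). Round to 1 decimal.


Generalization gap = test_error - train_error
= 4.3 - 2.8
= 1.5%
A small gap suggests good generalization.

1.5


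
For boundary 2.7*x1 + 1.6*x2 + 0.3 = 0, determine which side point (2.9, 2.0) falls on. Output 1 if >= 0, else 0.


Compute 2.7 * 2.9 + 1.6 * 2.0 + 0.3
= 7.83 + 3.2 + 0.3
= 11.33
Since 11.33 >= 0, the point is on the positive side.

1


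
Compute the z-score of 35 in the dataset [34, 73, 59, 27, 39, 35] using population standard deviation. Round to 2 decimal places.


Mean = (34 + 73 + 59 + 27 + 39 + 35) / 6 = 44.5
Variance = sum((x_i - mean)^2) / n = 259.9167
Std = sqrt(259.9167) = 16.1219
Z = (x - mean) / std
= (35 - 44.5) / 16.1219
= -9.5 / 16.1219
= -0.59

-0.59


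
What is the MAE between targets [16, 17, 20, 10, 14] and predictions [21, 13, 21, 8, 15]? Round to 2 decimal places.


Absolute errors: [5, 4, 1, 2, 1]
Sum of absolute errors = 13
MAE = 13 / 5 = 2.60

2.60


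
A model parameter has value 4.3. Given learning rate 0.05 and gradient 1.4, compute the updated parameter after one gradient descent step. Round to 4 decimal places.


w_new = w_old - lr * gradient
= 4.3 - 0.05 * 1.4
= 4.3 - (0.07)
= 4.2300

4.2300


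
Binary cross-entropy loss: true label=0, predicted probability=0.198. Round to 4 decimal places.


For y=0: Loss = -log(1-p)
= -log(1 - 0.198)
= -log(0.802)
= -(-0.2206)
= 0.2206

0.2206


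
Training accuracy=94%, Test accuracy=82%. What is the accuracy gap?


Gap = train_accuracy - test_accuracy
= 94 - 82
= 12%
This gap suggests the model is overfitting.

12


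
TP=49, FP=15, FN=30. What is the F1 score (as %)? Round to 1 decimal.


Precision = TP / (TP + FP) = 49 / 64 = 0.7656
Recall = TP / (TP + FN) = 49 / 79 = 0.6203
F1 = 2 * P * R / (P + R)
= 2 * 0.7656 * 0.6203 / (0.7656 + 0.6203)
= 0.9498 / 1.3859
= 0.6853
As percentage: 68.5%

68.5


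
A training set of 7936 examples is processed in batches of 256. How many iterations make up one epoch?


Iterations per epoch = dataset_size / batch_size
= 7936 / 256
= 31

31


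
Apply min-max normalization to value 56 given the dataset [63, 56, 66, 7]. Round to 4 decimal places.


Min = 7, Max = 66
Range = 66 - 7 = 59
Scaled = (x - min) / (max - min)
= (56 - 7) / 59
= 49 / 59
= 0.8305

0.8305


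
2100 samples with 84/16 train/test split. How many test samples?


Train samples = 2100 * 84% = 1764
Test samples = 2100 - 1764
= 336

336


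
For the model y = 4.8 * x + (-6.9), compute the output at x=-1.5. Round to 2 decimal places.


y = 4.8 * -1.5 + (-6.9)
= -7.2 + (-6.9)
= -14.10

-14.10


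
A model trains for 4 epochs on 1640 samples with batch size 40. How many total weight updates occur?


Iterations per epoch = 1640 / 40 = 41
Total updates = iterations_per_epoch * epochs
= 41 * 4
= 164

164


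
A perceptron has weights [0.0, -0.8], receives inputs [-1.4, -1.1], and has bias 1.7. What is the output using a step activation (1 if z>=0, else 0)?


z = w . x + b
= 0.0*-1.4 + -0.8*-1.1 + 1.7
= -0.0 + 0.88 + 1.7
= 0.88 + 1.7
= 2.58
Since z = 2.58 >= 0, output = 1

1


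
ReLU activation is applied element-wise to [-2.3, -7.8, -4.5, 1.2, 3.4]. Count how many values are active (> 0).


ReLU(x) = max(0, x) for each element:
ReLU(-2.3) = 0
ReLU(-7.8) = 0
ReLU(-4.5) = 0
ReLU(1.2) = 1.2
ReLU(3.4) = 3.4
Active neurons (>0): 2

2


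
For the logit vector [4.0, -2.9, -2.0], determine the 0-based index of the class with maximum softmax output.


Softmax is a monotonic transformation, so it preserves the argmax.
We need to find the index of the maximum logit.
Index 0: 4.0
Index 1: -2.9
Index 2: -2.0
Maximum logit = 4.0 at index 0

0


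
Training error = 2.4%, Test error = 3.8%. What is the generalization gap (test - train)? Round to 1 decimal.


Generalization gap = test_error - train_error
= 3.8 - 2.4
= 1.4%
A small gap suggests good generalization.

1.4


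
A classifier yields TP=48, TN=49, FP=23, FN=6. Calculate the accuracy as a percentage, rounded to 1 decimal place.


Accuracy = (TP + TN) / (TP + TN + FP + FN) * 100
= (48 + 49) / (48 + 49 + 23 + 6)
= 97 / 126
= 0.7698
= 77.0%

77.0


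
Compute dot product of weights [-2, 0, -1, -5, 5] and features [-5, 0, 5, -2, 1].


Element-wise products:
-2 * -5 = 10
0 * 0 = 0
-1 * 5 = -5
-5 * -2 = 10
5 * 1 = 5
Sum = 10 + 0 + -5 + 10 + 5
= 20

20


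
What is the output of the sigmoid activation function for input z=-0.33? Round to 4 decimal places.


sigmoid(z) = 1 / (1 + exp(-z))
exp(-(-0.33)) = exp(0.33) = 1.391
1 + 1.391 = 2.391
1 / 2.391 = 0.4182

0.4182


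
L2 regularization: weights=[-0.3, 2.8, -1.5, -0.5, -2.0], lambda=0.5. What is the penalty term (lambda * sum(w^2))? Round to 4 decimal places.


Squaring each weight:
(-0.3)^2 = 0.09
2.8^2 = 7.84
(-1.5)^2 = 2.25
(-0.5)^2 = 0.25
(-2.0)^2 = 4.0
Sum of squares = 14.43
Penalty = 0.5 * 14.43 = 7.2150

7.2150


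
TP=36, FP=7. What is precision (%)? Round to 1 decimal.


Precision = TP / (TP + FP) * 100
= 36 / (36 + 7)
= 36 / 43
= 0.8372
= 83.7%

83.7


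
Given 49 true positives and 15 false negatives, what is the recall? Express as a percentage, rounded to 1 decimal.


Recall = TP / (TP + FN) * 100
= 49 / (49 + 15)
= 49 / 64
= 0.7656
= 76.6%

76.6


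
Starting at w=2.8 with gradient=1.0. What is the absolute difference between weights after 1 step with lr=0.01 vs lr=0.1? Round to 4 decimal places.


With lr=0.01: w_new = 2.8 - 0.01 * 1.0 = 2.79
With lr=0.1: w_new = 2.8 - 0.1 * 1.0 = 2.7
Absolute difference = |2.79 - 2.7|
= 0.0900

0.0900


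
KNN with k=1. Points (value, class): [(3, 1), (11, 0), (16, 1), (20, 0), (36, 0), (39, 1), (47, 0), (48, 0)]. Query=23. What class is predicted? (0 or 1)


Distances from query 23:
Point 20 (class 0): distance = 3
K=1 nearest neighbors: classes = [0]
Votes for class 1: 0 / 1
Majority vote => class 0

0


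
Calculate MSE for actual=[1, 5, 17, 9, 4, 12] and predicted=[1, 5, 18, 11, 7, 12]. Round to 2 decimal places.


Differences: [0, 0, -1, -2, -3, 0]
Squared errors: [0, 0, 1, 4, 9, 0]
Sum of squared errors = 14
MSE = 14 / 6 = 2.33

2.33


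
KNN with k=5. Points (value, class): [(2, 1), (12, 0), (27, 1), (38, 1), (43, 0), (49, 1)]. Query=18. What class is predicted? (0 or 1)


Distances from query 18:
Point 12 (class 0): distance = 6
Point 27 (class 1): distance = 9
Point 2 (class 1): distance = 16
Point 38 (class 1): distance = 20
Point 43 (class 0): distance = 25
K=5 nearest neighbors: classes = [0, 1, 1, 1, 0]
Votes for class 1: 3 / 5
Majority vote => class 1

1


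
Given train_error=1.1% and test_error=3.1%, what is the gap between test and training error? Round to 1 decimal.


Generalization gap = test_error - train_error
= 3.1 - 1.1
= 2.0%
A moderate gap.

2.0


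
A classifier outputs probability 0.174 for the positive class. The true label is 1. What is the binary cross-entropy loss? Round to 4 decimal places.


For y=1: Loss = -log(p)
= -log(0.174)
= -(-1.7487)
= 1.7487

1.7487


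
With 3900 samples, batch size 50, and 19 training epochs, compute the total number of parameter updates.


Iterations per epoch = 3900 / 50 = 78
Total updates = iterations_per_epoch * epochs
= 78 * 19
= 1482

1482


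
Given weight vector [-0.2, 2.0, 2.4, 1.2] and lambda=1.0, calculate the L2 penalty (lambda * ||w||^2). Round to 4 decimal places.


Squaring each weight:
(-0.2)^2 = 0.04
2.0^2 = 4.0
2.4^2 = 5.76
1.2^2 = 1.44
Sum of squares = 11.24
Penalty = 1.0 * 11.24 = 11.2400

11.2400


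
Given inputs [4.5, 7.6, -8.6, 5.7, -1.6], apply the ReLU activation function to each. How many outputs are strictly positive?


ReLU(x) = max(0, x) for each element:
ReLU(4.5) = 4.5
ReLU(7.6) = 7.6
ReLU(-8.6) = 0
ReLU(5.7) = 5.7
ReLU(-1.6) = 0
Active neurons (>0): 3

3


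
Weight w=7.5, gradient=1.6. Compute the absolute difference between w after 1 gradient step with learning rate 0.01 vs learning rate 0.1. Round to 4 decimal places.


With lr=0.01: w_new = 7.5 - 0.01 * 1.6 = 7.484
With lr=0.1: w_new = 7.5 - 0.1 * 1.6 = 7.34
Absolute difference = |7.484 - 7.34|
= 0.1440

0.1440


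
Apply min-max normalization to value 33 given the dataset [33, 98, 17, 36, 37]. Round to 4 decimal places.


Min = 17, Max = 98
Range = 98 - 17 = 81
Scaled = (x - min) / (max - min)
= (33 - 17) / 81
= 16 / 81
= 0.1975

0.1975


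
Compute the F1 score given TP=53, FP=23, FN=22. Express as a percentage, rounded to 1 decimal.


Precision = TP / (TP + FP) = 53 / 76 = 0.6974
Recall = TP / (TP + FN) = 53 / 75 = 0.7067
F1 = 2 * P * R / (P + R)
= 2 * 0.6974 * 0.7067 / (0.6974 + 0.7067)
= 0.9856 / 1.404
= 0.702
As percentage: 70.2%

70.2


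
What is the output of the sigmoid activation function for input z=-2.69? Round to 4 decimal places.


sigmoid(z) = 1 / (1 + exp(-z))
exp(-(-2.69)) = exp(2.69) = 14.7317
1 + 14.7317 = 15.7317
1 / 15.7317 = 0.0636

0.0636


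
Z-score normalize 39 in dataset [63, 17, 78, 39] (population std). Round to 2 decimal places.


Mean = (63 + 17 + 78 + 39) / 4 = 49.25
Variance = sum((x_i - mean)^2) / n = 540.1875
Std = sqrt(540.1875) = 23.2419
Z = (x - mean) / std
= (39 - 49.25) / 23.2419
= -10.25 / 23.2419
= -0.44

-0.44


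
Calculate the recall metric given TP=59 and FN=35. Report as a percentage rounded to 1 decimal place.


Recall = TP / (TP + FN) * 100
= 59 / (59 + 35)
= 59 / 94
= 0.6277
= 62.8%

62.8


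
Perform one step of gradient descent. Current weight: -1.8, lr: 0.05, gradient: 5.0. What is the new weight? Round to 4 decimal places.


w_new = w_old - lr * gradient
= -1.8 - 0.05 * 5.0
= -1.8 - (0.25)
= -2.0500

-2.0500


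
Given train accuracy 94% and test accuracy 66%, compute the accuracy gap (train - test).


Gap = train_accuracy - test_accuracy
= 94 - 66
= 28%
This large gap strongly indicates overfitting.

28


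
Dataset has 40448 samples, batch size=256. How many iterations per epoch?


Iterations per epoch = dataset_size / batch_size
= 40448 / 256
= 158

158


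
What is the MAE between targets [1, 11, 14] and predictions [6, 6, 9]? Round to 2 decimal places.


Absolute errors: [5, 5, 5]
Sum of absolute errors = 15
MAE = 15 / 3 = 5.00

5.00


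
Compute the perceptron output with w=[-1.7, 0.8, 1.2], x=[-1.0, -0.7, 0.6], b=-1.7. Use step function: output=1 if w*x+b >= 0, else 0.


z = w . x + b
= -1.7*-1.0 + 0.8*-0.7 + 1.2*0.6 + -1.7
= 1.7 + -0.56 + 0.72 + -1.7
= 1.86 + -1.7
= 0.16
Since z = 0.16 >= 0, output = 1

1


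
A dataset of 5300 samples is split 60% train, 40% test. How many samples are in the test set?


Train samples = 5300 * 60% = 3180
Test samples = 5300 - 3180
= 2120

2120


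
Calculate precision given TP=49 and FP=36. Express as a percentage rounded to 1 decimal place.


Precision = TP / (TP + FP) * 100
= 49 / (49 + 36)
= 49 / 85
= 0.5765
= 57.6%

57.6


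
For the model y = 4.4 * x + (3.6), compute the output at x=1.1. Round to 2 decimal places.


y = 4.4 * 1.1 + (3.6)
= 4.84 + (3.6)
= 8.44

8.44


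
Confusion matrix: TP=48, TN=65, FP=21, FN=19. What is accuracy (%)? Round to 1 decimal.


Accuracy = (TP + TN) / (TP + TN + FP + FN) * 100
= (48 + 65) / (48 + 65 + 21 + 19)
= 113 / 153
= 0.7386
= 73.9%

73.9


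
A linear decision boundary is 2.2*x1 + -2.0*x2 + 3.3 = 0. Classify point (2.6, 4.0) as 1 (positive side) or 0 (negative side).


Compute 2.2 * 2.6 + -2.0 * 4.0 + 3.3
= 5.72 + -8.0 + 3.3
= 1.02
Since 1.02 >= 0, the point is on the positive side.

1


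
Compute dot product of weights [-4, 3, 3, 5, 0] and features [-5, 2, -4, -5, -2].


Element-wise products:
-4 * -5 = 20
3 * 2 = 6
3 * -4 = -12
5 * -5 = -25
0 * -2 = 0
Sum = 20 + 6 + -12 + -25 + 0
= -11

-11


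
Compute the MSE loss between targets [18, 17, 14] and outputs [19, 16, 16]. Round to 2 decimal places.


Differences: [-1, 1, -2]
Squared errors: [1, 1, 4]
Sum of squared errors = 6
MSE = 6 / 3 = 2.00

2.00


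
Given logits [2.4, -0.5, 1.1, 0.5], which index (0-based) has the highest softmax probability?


Softmax is a monotonic transformation, so it preserves the argmax.
We need to find the index of the maximum logit.
Index 0: 2.4
Index 1: -0.5
Index 2: 1.1
Index 3: 0.5
Maximum logit = 2.4 at index 0

0


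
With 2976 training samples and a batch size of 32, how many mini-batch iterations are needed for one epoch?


Iterations per epoch = dataset_size / batch_size
= 2976 / 32
= 93

93


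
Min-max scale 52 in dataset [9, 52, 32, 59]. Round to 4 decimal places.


Min = 9, Max = 59
Range = 59 - 9 = 50
Scaled = (x - min) / (max - min)
= (52 - 9) / 50
= 43 / 50
= 0.8600

0.8600


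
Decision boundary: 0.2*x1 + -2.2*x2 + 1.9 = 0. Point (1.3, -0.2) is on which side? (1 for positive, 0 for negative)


Compute 0.2 * 1.3 + -2.2 * -0.2 + 1.9
= 0.26 + 0.44 + 1.9
= 2.6
Since 2.6 >= 0, the point is on the positive side.

1


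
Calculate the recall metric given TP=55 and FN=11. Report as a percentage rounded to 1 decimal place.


Recall = TP / (TP + FN) * 100
= 55 / (55 + 11)
= 55 / 66
= 0.8333
= 83.3%

83.3


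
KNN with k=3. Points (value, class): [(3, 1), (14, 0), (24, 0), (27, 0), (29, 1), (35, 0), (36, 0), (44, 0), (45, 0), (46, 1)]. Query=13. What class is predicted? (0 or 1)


Distances from query 13:
Point 14 (class 0): distance = 1
Point 3 (class 1): distance = 10
Point 24 (class 0): distance = 11
K=3 nearest neighbors: classes = [0, 1, 0]
Votes for class 1: 1 / 3
Majority vote => class 0

0


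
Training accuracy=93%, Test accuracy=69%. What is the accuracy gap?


Gap = train_accuracy - test_accuracy
= 93 - 69
= 24%
This large gap strongly indicates overfitting.

24


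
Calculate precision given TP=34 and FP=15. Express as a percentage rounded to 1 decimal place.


Precision = TP / (TP + FP) * 100
= 34 / (34 + 15)
= 34 / 49
= 0.6939
= 69.4%

69.4


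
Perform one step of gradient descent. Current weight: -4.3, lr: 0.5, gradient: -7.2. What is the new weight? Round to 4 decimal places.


w_new = w_old - lr * gradient
= -4.3 - 0.5 * -7.2
= -4.3 - (-3.6)
= -0.7000

-0.7000


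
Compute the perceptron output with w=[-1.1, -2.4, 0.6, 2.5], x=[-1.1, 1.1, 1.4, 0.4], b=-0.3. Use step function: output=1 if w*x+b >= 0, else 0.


z = w . x + b
= -1.1*-1.1 + -2.4*1.1 + 0.6*1.4 + 2.5*0.4 + -0.3
= 1.21 + -2.64 + 0.84 + 1.0 + -0.3
= 0.41 + -0.3
= 0.11
Since z = 0.11 >= 0, output = 1

1


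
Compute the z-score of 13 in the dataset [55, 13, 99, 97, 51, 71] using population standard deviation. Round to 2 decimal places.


Mean = (55 + 13 + 99 + 97 + 51 + 71) / 6 = 64.3333
Variance = sum((x_i - mean)^2) / n = 868.8889
Std = sqrt(868.8889) = 29.4769
Z = (x - mean) / std
= (13 - 64.3333) / 29.4769
= -51.3333 / 29.4769
= -1.74

-1.74


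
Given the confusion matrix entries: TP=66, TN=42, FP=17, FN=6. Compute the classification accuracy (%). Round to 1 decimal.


Accuracy = (TP + TN) / (TP + TN + FP + FN) * 100
= (66 + 42) / (66 + 42 + 17 + 6)
= 108 / 131
= 0.8244
= 82.4%

82.4


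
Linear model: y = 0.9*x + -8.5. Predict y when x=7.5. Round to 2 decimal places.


y = 0.9 * 7.5 + (-8.5)
= 6.75 + (-8.5)
= -1.75

-1.75


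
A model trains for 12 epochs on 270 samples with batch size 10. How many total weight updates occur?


Iterations per epoch = 270 / 10 = 27
Total updates = iterations_per_epoch * epochs
= 27 * 12
= 324

324


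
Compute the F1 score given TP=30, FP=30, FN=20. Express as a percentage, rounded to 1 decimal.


Precision = TP / (TP + FP) = 30 / 60 = 0.5
Recall = TP / (TP + FN) = 30 / 50 = 0.6
F1 = 2 * P * R / (P + R)
= 2 * 0.5 * 0.6 / (0.5 + 0.6)
= 0.6 / 1.1
= 0.5455
As percentage: 54.5%

54.5


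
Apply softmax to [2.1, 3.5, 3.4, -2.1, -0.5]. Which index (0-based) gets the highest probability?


Softmax is a monotonic transformation, so it preserves the argmax.
We need to find the index of the maximum logit.
Index 0: 2.1
Index 1: 3.5
Index 2: 3.4
Index 3: -2.1
Index 4: -0.5
Maximum logit = 3.5 at index 1

1


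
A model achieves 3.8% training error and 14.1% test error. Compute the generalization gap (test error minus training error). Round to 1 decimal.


Generalization gap = test_error - train_error
= 14.1 - 3.8
= 10.3%
A large gap suggests overfitting.

10.3


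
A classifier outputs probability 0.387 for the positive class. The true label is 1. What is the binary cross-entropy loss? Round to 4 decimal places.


For y=1: Loss = -log(p)
= -log(0.387)
= -(-0.9493)
= 0.9493

0.9493


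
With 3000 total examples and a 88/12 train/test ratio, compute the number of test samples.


Train samples = 3000 * 88% = 2640
Test samples = 3000 - 2640
= 360

360


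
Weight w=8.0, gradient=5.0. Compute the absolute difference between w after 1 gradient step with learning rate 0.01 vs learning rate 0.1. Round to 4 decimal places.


With lr=0.01: w_new = 8.0 - 0.01 * 5.0 = 7.95
With lr=0.1: w_new = 8.0 - 0.1 * 5.0 = 7.5
Absolute difference = |7.95 - 7.5|
= 0.4500

0.4500


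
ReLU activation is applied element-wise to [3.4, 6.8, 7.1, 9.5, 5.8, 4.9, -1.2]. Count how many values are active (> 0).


ReLU(x) = max(0, x) for each element:
ReLU(3.4) = 3.4
ReLU(6.8) = 6.8
ReLU(7.1) = 7.1
ReLU(9.5) = 9.5
ReLU(5.8) = 5.8
ReLU(4.9) = 4.9
ReLU(-1.2) = 0
Active neurons (>0): 6

6


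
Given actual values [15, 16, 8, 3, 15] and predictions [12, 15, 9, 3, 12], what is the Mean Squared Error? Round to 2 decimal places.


Differences: [3, 1, -1, 0, 3]
Squared errors: [9, 1, 1, 0, 9]
Sum of squared errors = 20
MSE = 20 / 5 = 4.00

4.00


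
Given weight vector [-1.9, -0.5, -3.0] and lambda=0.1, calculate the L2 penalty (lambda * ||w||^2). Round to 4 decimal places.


Squaring each weight:
(-1.9)^2 = 3.61
(-0.5)^2 = 0.25
(-3.0)^2 = 9.0
Sum of squares = 12.86
Penalty = 0.1 * 12.86 = 1.2860

1.2860


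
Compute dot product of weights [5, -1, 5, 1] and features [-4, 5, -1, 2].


Element-wise products:
5 * -4 = -20
-1 * 5 = -5
5 * -1 = -5
1 * 2 = 2
Sum = -20 + -5 + -5 + 2
= -28

-28


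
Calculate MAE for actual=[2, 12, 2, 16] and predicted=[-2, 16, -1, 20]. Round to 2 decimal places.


Absolute errors: [4, 4, 3, 4]
Sum of absolute errors = 15
MAE = 15 / 4 = 3.75

3.75


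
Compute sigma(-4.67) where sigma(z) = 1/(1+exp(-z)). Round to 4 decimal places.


sigmoid(z) = 1 / (1 + exp(-z))
exp(-(-4.67)) = exp(4.67) = 106.6977
1 + 106.6977 = 107.6977
1 / 107.6977 = 0.0093

0.0093


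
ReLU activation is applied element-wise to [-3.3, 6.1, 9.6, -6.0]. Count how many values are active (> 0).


ReLU(x) = max(0, x) for each element:
ReLU(-3.3) = 0
ReLU(6.1) = 6.1
ReLU(9.6) = 9.6
ReLU(-6.0) = 0
Active neurons (>0): 2

2


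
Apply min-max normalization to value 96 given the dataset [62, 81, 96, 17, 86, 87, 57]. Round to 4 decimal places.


Min = 17, Max = 96
Range = 96 - 17 = 79
Scaled = (x - min) / (max - min)
= (96 - 17) / 79
= 79 / 79
= 1.0000

1.0000


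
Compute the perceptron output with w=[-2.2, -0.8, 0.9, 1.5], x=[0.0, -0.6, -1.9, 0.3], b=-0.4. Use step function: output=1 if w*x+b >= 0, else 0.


z = w . x + b
= -2.2*0.0 + -0.8*-0.6 + 0.9*-1.9 + 1.5*0.3 + -0.4
= -0.0 + 0.48 + -1.71 + 0.45 + -0.4
= -0.78 + -0.4
= -1.18
Since z = -1.18 < 0, output = 0

0


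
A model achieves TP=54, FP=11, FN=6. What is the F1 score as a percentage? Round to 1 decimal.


Precision = TP / (TP + FP) = 54 / 65 = 0.8308
Recall = TP / (TP + FN) = 54 / 60 = 0.9
F1 = 2 * P * R / (P + R)
= 2 * 0.8308 * 0.9 / (0.8308 + 0.9)
= 1.4954 / 1.7308
= 0.864
As percentage: 86.4%

86.4


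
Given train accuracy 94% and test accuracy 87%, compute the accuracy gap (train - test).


Gap = train_accuracy - test_accuracy
= 94 - 87
= 7%
This moderate gap may indicate mild overfitting.

7


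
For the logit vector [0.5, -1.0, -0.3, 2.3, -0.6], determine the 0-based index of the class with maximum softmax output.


Softmax is a monotonic transformation, so it preserves the argmax.
We need to find the index of the maximum logit.
Index 0: 0.5
Index 1: -1.0
Index 2: -0.3
Index 3: 2.3
Index 4: -0.6
Maximum logit = 2.3 at index 3

3


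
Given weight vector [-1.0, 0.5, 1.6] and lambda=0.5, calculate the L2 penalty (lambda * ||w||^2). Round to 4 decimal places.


Squaring each weight:
(-1.0)^2 = 1.0
0.5^2 = 0.25
1.6^2 = 2.56
Sum of squares = 3.81
Penalty = 0.5 * 3.81 = 1.9050

1.9050


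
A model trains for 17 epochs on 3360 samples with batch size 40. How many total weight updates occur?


Iterations per epoch = 3360 / 40 = 84
Total updates = iterations_per_epoch * epochs
= 84 * 17
= 1428

1428


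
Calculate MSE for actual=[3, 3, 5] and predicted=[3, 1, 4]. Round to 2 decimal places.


Differences: [0, 2, 1]
Squared errors: [0, 4, 1]
Sum of squared errors = 5
MSE = 5 / 3 = 1.67

1.67


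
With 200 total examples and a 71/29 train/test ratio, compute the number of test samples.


Train samples = 200 * 71% = 142
Test samples = 200 - 142
= 58

58


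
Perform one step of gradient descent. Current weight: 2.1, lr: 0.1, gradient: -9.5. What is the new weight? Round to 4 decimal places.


w_new = w_old - lr * gradient
= 2.1 - 0.1 * -9.5
= 2.1 - (-0.95)
= 3.0500

3.0500


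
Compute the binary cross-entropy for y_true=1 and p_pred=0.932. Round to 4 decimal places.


For y=1: Loss = -log(p)
= -log(0.932)
= -(-0.0704)
= 0.0704

0.0704


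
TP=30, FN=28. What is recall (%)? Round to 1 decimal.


Recall = TP / (TP + FN) * 100
= 30 / (30 + 28)
= 30 / 58
= 0.5172
= 51.7%

51.7


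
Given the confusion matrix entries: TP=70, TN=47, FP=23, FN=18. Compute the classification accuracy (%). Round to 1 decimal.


Accuracy = (TP + TN) / (TP + TN + FP + FN) * 100
= (70 + 47) / (70 + 47 + 23 + 18)
= 117 / 158
= 0.7405
= 74.1%

74.1


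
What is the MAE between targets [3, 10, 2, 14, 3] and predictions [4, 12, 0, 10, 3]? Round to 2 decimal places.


Absolute errors: [1, 2, 2, 4, 0]
Sum of absolute errors = 9
MAE = 9 / 5 = 1.80

1.80


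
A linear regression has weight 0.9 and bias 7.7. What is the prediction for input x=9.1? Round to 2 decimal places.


y = 0.9 * 9.1 + (7.7)
= 8.19 + (7.7)
= 15.89

15.89


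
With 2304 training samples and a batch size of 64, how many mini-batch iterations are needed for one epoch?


Iterations per epoch = dataset_size / batch_size
= 2304 / 64
= 36

36


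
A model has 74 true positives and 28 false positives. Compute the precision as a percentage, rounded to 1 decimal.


Precision = TP / (TP + FP) * 100
= 74 / (74 + 28)
= 74 / 102
= 0.7255
= 72.5%

72.5


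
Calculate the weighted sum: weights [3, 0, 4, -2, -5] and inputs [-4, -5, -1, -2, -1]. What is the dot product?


Element-wise products:
3 * -4 = -12
0 * -5 = 0
4 * -1 = -4
-2 * -2 = 4
-5 * -1 = 5
Sum = -12 + 0 + -4 + 4 + 5
= -7

-7


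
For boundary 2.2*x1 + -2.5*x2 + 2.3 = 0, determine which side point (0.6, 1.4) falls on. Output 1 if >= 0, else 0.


Compute 2.2 * 0.6 + -2.5 * 1.4 + 2.3
= 1.32 + -3.5 + 2.3
= 0.12
Since 0.12 >= 0, the point is on the positive side.

1


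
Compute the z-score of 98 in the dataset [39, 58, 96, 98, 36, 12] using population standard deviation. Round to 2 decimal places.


Mean = (39 + 58 + 96 + 98 + 36 + 12) / 6 = 56.5
Variance = sum((x_i - mean)^2) / n = 998.5833
Std = sqrt(998.5833) = 31.6004
Z = (x - mean) / std
= (98 - 56.5) / 31.6004
= 41.5 / 31.6004
= 1.31

1.31


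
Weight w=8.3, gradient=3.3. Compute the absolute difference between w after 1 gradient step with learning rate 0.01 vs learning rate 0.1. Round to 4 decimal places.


With lr=0.01: w_new = 8.3 - 0.01 * 3.3 = 8.267
With lr=0.1: w_new = 8.3 - 0.1 * 3.3 = 7.97
Absolute difference = |8.267 - 7.97|
= 0.2970

0.2970


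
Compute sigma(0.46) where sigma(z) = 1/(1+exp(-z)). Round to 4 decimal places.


sigmoid(z) = 1 / (1 + exp(-z))
exp(-(0.46)) = exp(-0.46) = 0.6313
1 + 0.6313 = 1.6313
1 / 1.6313 = 0.6130

0.6130


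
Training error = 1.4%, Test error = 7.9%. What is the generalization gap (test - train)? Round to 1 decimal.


Generalization gap = test_error - train_error
= 7.9 - 1.4
= 6.5%
A moderate gap.

6.5


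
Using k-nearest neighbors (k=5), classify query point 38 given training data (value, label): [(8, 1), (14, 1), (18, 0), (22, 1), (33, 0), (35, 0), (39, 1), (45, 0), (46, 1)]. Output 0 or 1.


Distances from query 38:
Point 39 (class 1): distance = 1
Point 35 (class 0): distance = 3
Point 33 (class 0): distance = 5
Point 45 (class 0): distance = 7
Point 46 (class 1): distance = 8
K=5 nearest neighbors: classes = [1, 0, 0, 0, 1]
Votes for class 1: 2 / 5
Majority vote => class 0

0


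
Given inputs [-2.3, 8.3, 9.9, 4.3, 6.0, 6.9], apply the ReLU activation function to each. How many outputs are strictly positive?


ReLU(x) = max(0, x) for each element:
ReLU(-2.3) = 0
ReLU(8.3) = 8.3
ReLU(9.9) = 9.9
ReLU(4.3) = 4.3
ReLU(6.0) = 6.0
ReLU(6.9) = 6.9
Active neurons (>0): 5

5


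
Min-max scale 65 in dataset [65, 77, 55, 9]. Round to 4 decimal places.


Min = 9, Max = 77
Range = 77 - 9 = 68
Scaled = (x - min) / (max - min)
= (65 - 9) / 68
= 56 / 68
= 0.8235

0.8235


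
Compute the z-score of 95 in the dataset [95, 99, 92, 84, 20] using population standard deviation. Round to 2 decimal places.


Mean = (95 + 99 + 92 + 84 + 20) / 5 = 78.0
Variance = sum((x_i - mean)^2) / n = 865.2
Std = sqrt(865.2) = 29.4143
Z = (x - mean) / std
= (95 - 78.0) / 29.4143
= 17.0 / 29.4143
= 0.58

0.58


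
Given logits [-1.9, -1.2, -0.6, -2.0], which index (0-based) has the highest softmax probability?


Softmax is a monotonic transformation, so it preserves the argmax.
We need to find the index of the maximum logit.
Index 0: -1.9
Index 1: -1.2
Index 2: -0.6
Index 3: -2.0
Maximum logit = -0.6 at index 2

2


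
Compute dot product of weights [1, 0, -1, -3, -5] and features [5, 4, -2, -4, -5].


Element-wise products:
1 * 5 = 5
0 * 4 = 0
-1 * -2 = 2
-3 * -4 = 12
-5 * -5 = 25
Sum = 5 + 0 + 2 + 12 + 25
= 44

44


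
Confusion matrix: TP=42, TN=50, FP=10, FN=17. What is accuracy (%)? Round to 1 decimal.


Accuracy = (TP + TN) / (TP + TN + FP + FN) * 100
= (42 + 50) / (42 + 50 + 10 + 17)
= 92 / 119
= 0.7731
= 77.3%

77.3


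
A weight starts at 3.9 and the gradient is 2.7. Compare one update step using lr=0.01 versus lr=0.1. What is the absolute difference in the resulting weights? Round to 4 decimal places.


With lr=0.01: w_new = 3.9 - 0.01 * 2.7 = 3.873
With lr=0.1: w_new = 3.9 - 0.1 * 2.7 = 3.63
Absolute difference = |3.873 - 3.63|
= 0.2430

0.2430


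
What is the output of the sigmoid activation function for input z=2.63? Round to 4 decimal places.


sigmoid(z) = 1 / (1 + exp(-z))
exp(-(2.63)) = exp(-2.63) = 0.0721
1 + 0.0721 = 1.0721
1 / 1.0721 = 0.9328

0.9328


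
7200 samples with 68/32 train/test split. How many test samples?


Train samples = 7200 * 68% = 4896
Test samples = 7200 - 4896
= 2304

2304


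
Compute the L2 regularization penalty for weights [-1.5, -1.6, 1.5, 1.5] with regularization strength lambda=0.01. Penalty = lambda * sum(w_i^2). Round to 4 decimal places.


Squaring each weight:
(-1.5)^2 = 2.25
(-1.6)^2 = 2.56
1.5^2 = 2.25
1.5^2 = 2.25
Sum of squares = 9.31
Penalty = 0.01 * 9.31 = 0.0931

0.0931


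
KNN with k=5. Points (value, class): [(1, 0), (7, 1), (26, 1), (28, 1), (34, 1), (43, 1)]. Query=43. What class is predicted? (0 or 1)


Distances from query 43:
Point 43 (class 1): distance = 0
Point 34 (class 1): distance = 9
Point 28 (class 1): distance = 15
Point 26 (class 1): distance = 17
Point 7 (class 1): distance = 36
K=5 nearest neighbors: classes = [1, 1, 1, 1, 1]
Votes for class 1: 5 / 5
Majority vote => class 1

1


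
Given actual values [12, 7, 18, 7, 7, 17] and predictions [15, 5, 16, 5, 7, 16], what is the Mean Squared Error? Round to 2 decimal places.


Differences: [-3, 2, 2, 2, 0, 1]
Squared errors: [9, 4, 4, 4, 0, 1]
Sum of squared errors = 22
MSE = 22 / 6 = 3.67

3.67


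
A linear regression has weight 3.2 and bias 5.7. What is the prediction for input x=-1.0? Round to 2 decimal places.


y = 3.2 * -1.0 + (5.7)
= -3.2 + (5.7)
= 2.50

2.50


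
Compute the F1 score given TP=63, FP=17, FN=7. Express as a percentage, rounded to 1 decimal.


Precision = TP / (TP + FP) = 63 / 80 = 0.7875
Recall = TP / (TP + FN) = 63 / 70 = 0.9
F1 = 2 * P * R / (P + R)
= 2 * 0.7875 * 0.9 / (0.7875 + 0.9)
= 1.4175 / 1.6875
= 0.84
As percentage: 84.0%

84.0


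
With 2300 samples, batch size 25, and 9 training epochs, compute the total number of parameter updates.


Iterations per epoch = 2300 / 25 = 92
Total updates = iterations_per_epoch * epochs
= 92 * 9
= 828

828


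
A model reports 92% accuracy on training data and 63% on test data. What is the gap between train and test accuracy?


Gap = train_accuracy - test_accuracy
= 92 - 63
= 29%
This large gap strongly indicates overfitting.

29


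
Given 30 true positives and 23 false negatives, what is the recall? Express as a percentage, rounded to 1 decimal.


Recall = TP / (TP + FN) * 100
= 30 / (30 + 23)
= 30 / 53
= 0.566
= 56.6%

56.6


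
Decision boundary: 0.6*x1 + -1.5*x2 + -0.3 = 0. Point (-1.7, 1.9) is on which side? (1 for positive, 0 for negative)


Compute 0.6 * -1.7 + -1.5 * 1.9 + -0.3
= -1.02 + -2.85 + -0.3
= -4.17
Since -4.17 < 0, the point is on the negative side.

0


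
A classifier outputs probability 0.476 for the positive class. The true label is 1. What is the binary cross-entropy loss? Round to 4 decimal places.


For y=1: Loss = -log(p)
= -log(0.476)
= -(-0.7423)
= 0.7423

0.7423


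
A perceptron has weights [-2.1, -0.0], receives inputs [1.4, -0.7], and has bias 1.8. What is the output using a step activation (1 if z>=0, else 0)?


z = w . x + b
= -2.1*1.4 + -0.0*-0.7 + 1.8
= -2.94 + 0.0 + 1.8
= -2.94 + 1.8
= -1.14
Since z = -1.14 < 0, output = 0

0


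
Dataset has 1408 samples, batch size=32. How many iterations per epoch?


Iterations per epoch = dataset_size / batch_size
= 1408 / 32
= 44

44


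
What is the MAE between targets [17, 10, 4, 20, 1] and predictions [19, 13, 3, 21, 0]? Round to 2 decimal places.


Absolute errors: [2, 3, 1, 1, 1]
Sum of absolute errors = 8
MAE = 8 / 5 = 1.60

1.60


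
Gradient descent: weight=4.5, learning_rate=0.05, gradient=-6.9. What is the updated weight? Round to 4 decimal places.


w_new = w_old - lr * gradient
= 4.5 - 0.05 * -6.9
= 4.5 - (-0.345)
= 4.8450

4.8450


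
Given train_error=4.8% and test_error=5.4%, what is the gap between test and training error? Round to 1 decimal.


Generalization gap = test_error - train_error
= 5.4 - 4.8
= 0.6%
A small gap suggests good generalization.

0.6


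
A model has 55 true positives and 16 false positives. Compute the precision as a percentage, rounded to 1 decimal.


Precision = TP / (TP + FP) * 100
= 55 / (55 + 16)
= 55 / 71
= 0.7746
= 77.5%

77.5


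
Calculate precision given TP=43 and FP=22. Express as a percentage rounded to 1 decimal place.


Precision = TP / (TP + FP) * 100
= 43 / (43 + 22)
= 43 / 65
= 0.6615
= 66.2%

66.2


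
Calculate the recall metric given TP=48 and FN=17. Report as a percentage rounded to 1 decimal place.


Recall = TP / (TP + FN) * 100
= 48 / (48 + 17)
= 48 / 65
= 0.7385
= 73.8%

73.8


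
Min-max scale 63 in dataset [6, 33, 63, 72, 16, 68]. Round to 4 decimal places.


Min = 6, Max = 72
Range = 72 - 6 = 66
Scaled = (x - min) / (max - min)
= (63 - 6) / 66
= 57 / 66
= 0.8636

0.8636


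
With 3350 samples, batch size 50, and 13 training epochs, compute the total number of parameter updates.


Iterations per epoch = 3350 / 50 = 67
Total updates = iterations_per_epoch * epochs
= 67 * 13
= 871

871


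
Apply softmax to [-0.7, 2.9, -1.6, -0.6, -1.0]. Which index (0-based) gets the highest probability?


Softmax is a monotonic transformation, so it preserves the argmax.
We need to find the index of the maximum logit.
Index 0: -0.7
Index 1: 2.9
Index 2: -1.6
Index 3: -0.6
Index 4: -1.0
Maximum logit = 2.9 at index 1

1


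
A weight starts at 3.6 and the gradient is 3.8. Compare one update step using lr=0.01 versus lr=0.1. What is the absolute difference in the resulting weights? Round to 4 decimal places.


With lr=0.01: w_new = 3.6 - 0.01 * 3.8 = 3.562
With lr=0.1: w_new = 3.6 - 0.1 * 3.8 = 3.22
Absolute difference = |3.562 - 3.22|
= 0.3420

0.3420


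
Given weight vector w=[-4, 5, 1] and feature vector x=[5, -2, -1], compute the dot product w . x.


Element-wise products:
-4 * 5 = -20
5 * -2 = -10
1 * -1 = -1
Sum = -20 + -10 + -1
= -31

-31


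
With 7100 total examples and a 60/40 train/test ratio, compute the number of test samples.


Train samples = 7100 * 60% = 4260
Test samples = 7100 - 4260
= 2840

2840


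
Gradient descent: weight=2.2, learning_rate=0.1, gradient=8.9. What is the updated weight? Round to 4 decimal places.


w_new = w_old - lr * gradient
= 2.2 - 0.1 * 8.9
= 2.2 - (0.89)
= 1.3100

1.3100


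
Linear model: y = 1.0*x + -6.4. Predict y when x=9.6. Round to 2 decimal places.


y = 1.0 * 9.6 + (-6.4)
= 9.6 + (-6.4)
= 3.20

3.20


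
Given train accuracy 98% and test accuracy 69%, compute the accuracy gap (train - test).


Gap = train_accuracy - test_accuracy
= 98 - 69
= 29%
This large gap strongly indicates overfitting.

29


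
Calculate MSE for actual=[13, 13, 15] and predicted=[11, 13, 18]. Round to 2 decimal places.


Differences: [2, 0, -3]
Squared errors: [4, 0, 9]
Sum of squared errors = 13
MSE = 13 / 3 = 4.33

4.33


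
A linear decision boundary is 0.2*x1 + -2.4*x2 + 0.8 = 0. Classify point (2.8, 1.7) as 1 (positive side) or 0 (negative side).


Compute 0.2 * 2.8 + -2.4 * 1.7 + 0.8
= 0.56 + -4.08 + 0.8
= -2.72
Since -2.72 < 0, the point is on the negative side.

0


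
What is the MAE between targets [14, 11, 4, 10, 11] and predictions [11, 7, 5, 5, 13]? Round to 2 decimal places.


Absolute errors: [3, 4, 1, 5, 2]
Sum of absolute errors = 15
MAE = 15 / 5 = 3.00

3.00


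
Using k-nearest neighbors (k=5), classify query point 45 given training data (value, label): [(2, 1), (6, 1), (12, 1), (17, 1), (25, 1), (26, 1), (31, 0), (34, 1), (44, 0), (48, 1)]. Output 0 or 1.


Distances from query 45:
Point 44 (class 0): distance = 1
Point 48 (class 1): distance = 3
Point 34 (class 1): distance = 11
Point 31 (class 0): distance = 14
Point 26 (class 1): distance = 19
K=5 nearest neighbors: classes = [0, 1, 1, 0, 1]
Votes for class 1: 3 / 5
Majority vote => class 1

1


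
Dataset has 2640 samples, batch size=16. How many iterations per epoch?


Iterations per epoch = dataset_size / batch_size
= 2640 / 16
= 165

165


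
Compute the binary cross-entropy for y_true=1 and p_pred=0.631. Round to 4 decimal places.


For y=1: Loss = -log(p)
= -log(0.631)
= -(-0.4604)
= 0.4604

0.4604


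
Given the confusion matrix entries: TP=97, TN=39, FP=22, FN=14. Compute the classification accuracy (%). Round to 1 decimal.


Accuracy = (TP + TN) / (TP + TN + FP + FN) * 100
= (97 + 39) / (97 + 39 + 22 + 14)
= 136 / 172
= 0.7907
= 79.1%

79.1


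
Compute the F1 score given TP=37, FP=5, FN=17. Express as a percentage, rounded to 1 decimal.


Precision = TP / (TP + FP) = 37 / 42 = 0.881
Recall = TP / (TP + FN) = 37 / 54 = 0.6852
F1 = 2 * P * R / (P + R)
= 2 * 0.881 * 0.6852 / (0.881 + 0.6852)
= 1.2072 / 1.5661
= 0.7708
As percentage: 77.1%

77.1


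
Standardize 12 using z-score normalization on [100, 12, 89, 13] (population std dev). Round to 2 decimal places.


Mean = (100 + 12 + 89 + 13) / 4 = 53.5
Variance = sum((x_i - mean)^2) / n = 1696.25
Std = sqrt(1696.25) = 41.1856
Z = (x - mean) / std
= (12 - 53.5) / 41.1856
= -41.5 / 41.1856
= -1.01

-1.01


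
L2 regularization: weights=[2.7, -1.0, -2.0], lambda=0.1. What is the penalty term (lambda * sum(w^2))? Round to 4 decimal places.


Squaring each weight:
2.7^2 = 7.29
(-1.0)^2 = 1.0
(-2.0)^2 = 4.0
Sum of squares = 12.29
Penalty = 0.1 * 12.29 = 1.2290

1.2290


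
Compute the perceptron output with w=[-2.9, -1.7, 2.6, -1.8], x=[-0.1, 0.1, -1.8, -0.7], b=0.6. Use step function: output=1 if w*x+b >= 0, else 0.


z = w . x + b
= -2.9*-0.1 + -1.7*0.1 + 2.6*-1.8 + -1.8*-0.7 + 0.6
= 0.29 + -0.17 + -4.68 + 1.26 + 0.6
= -3.3 + 0.6
= -2.7
Since z = -2.7 < 0, output = 0

0


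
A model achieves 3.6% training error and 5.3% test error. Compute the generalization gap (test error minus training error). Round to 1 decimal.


Generalization gap = test_error - train_error
= 5.3 - 3.6
= 1.7%
A small gap suggests good generalization.

1.7


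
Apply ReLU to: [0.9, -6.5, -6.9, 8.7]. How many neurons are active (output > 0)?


ReLU(x) = max(0, x) for each element:
ReLU(0.9) = 0.9
ReLU(-6.5) = 0
ReLU(-6.9) = 0
ReLU(8.7) = 8.7
Active neurons (>0): 2

2


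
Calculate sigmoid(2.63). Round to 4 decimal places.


sigmoid(z) = 1 / (1 + exp(-z))
exp(-(2.63)) = exp(-2.63) = 0.0721
1 + 0.0721 = 1.0721
1 / 1.0721 = 0.9328

0.9328
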